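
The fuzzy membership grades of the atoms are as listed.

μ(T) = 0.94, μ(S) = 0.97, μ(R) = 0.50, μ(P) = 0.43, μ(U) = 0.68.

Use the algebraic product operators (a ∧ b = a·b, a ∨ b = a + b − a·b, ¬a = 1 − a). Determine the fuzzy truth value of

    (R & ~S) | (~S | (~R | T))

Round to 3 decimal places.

~S = 1 − 0.9700 = 0.0300
R & ~S = a·b on (0.5000, 0.0300) = 0.0150
~S = 1 − 0.9700 = 0.0300
~R = 1 − 0.5000 = 0.5000
~R | T = a + b − a·b on (0.5000, 0.9400) = 0.9700
~S | (~R | T) = a + b − a·b on (0.0300, 0.9700) = 0.9709
(R & ~S) | (~S | (~R | T)) = a + b − a·b on (0.0150, 0.9709) = 0.9713

0.971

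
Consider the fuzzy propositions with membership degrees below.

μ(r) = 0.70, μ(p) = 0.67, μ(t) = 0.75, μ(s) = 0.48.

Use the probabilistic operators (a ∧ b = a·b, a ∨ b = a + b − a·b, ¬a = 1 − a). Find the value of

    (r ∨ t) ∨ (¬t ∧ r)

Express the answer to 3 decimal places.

0.938

r ∨ t = a + b − a·b on (0.7000, 0.7500) = 0.9250
¬t = 1 − 0.7500 = 0.2500
¬t ∧ r = a·b on (0.2500, 0.7000) = 0.1750
(r ∨ t) ∨ (¬t ∧ r) = a + b − a·b on (0.9250, 0.1750) = 0.9381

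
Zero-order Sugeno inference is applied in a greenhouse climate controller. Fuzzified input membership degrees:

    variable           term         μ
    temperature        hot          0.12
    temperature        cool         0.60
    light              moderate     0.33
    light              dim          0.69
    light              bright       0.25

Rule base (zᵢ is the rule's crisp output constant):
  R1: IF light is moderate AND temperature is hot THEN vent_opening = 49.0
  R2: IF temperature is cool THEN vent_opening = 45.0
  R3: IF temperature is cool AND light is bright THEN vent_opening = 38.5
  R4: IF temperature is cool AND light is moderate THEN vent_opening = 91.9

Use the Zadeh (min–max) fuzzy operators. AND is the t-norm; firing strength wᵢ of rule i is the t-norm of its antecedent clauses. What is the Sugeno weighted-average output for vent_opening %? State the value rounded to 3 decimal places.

R1 (z=49.0): moderate=0.33, hot=0.12; AND[min(a, b)] → w = 0.12
R2 (z=45.0): cool=0.60 → w = 0.60
R3 (z=38.5): cool=0.60, bright=0.25; AND[min(a, b)] → w = 0.25
R4 (z=91.9): cool=0.60, moderate=0.33; AND[min(a, b)] → w = 0.33
Weighted average = (0.12·49.0 + 0.60·45.0 + 0.25·38.5 + 0.33·91.9) / (0.12 + 0.60 + 0.25 + 0.33)
  = 72.8320 / 1.3000 = 56.025

56.025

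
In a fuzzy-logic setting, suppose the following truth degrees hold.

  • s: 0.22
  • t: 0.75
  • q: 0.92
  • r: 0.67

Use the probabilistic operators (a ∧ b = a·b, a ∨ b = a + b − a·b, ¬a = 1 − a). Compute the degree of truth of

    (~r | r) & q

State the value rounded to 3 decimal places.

0.717

~r = 1 − 0.6700 = 0.3300
~r | r = a + b − a·b on (0.3300, 0.6700) = 0.7789
(~r | r) & q = a·b on (0.7789, 0.9200) = 0.7166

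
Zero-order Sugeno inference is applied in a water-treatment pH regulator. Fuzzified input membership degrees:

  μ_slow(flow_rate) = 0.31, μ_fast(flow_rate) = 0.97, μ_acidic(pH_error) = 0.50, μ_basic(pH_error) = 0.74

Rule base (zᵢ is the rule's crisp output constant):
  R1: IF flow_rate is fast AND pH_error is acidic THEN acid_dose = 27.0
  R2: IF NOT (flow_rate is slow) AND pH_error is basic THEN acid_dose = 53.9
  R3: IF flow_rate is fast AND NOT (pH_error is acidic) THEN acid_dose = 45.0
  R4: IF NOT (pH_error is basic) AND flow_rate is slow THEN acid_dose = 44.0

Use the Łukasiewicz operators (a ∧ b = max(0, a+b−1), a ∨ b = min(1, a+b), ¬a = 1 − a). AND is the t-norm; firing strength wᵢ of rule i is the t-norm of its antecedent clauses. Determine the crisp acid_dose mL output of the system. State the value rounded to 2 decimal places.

R1 (z=27.0): fast=0.97, acidic=0.50; AND[max(0, a+b−1)] → w = 0.47
R2 (z=53.9): ¬slow=1−0.31=0.69, basic=0.74; AND[max(0, a+b−1)] → w = 0.43
R3 (z=45.0): fast=0.97, ¬acidic=1−0.50=0.50; AND[max(0, a+b−1)] → w = 0.47
R4 (z=44.0): ¬basic=1−0.74=0.26, slow=0.31; AND[max(0, a+b−1)] → w = 0.00
Weighted average = (0.47·27.0 + 0.43·53.9 + 0.47·45.0 + 0.00·44.0) / (0.47 + 0.43 + 0.47 + 0.00)
  = 57.0170 / 1.3700 = 41.62

41.62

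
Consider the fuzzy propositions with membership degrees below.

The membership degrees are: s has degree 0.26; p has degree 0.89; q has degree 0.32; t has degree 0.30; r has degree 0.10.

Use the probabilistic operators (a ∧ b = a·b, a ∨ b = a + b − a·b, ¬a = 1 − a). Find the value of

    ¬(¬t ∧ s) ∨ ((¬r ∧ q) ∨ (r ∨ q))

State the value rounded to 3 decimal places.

¬t = 1 − 0.3000 = 0.7000
¬t ∧ s = a·b on (0.7000, 0.2600) = 0.1820
¬(¬t ∧ s) = 1 − 0.1820 = 0.8180
¬r = 1 − 0.1000 = 0.9000
¬r ∧ q = a·b on (0.9000, 0.3200) = 0.2880
r ∨ q = a + b − a·b on (0.1000, 0.3200) = 0.3880
(¬r ∧ q) ∨ (r ∨ q) = a + b − a·b on (0.2880, 0.3880) = 0.5643
¬(¬t ∧ s) ∨ ((¬r ∧ q) ∨ (r ∨ q)) = a + b − a·b on (0.8180, 0.5643) = 0.9207

0.921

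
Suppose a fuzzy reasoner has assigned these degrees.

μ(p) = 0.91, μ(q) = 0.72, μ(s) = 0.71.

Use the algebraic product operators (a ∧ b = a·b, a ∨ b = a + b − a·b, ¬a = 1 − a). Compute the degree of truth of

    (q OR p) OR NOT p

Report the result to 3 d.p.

0.977

q OR p = a + b − a·b on (0.7200, 0.9100) = 0.9748
NOT p = 1 − 0.9100 = 0.0900
(q OR p) OR NOT p = a + b − a·b on (0.9748, 0.0900) = 0.9771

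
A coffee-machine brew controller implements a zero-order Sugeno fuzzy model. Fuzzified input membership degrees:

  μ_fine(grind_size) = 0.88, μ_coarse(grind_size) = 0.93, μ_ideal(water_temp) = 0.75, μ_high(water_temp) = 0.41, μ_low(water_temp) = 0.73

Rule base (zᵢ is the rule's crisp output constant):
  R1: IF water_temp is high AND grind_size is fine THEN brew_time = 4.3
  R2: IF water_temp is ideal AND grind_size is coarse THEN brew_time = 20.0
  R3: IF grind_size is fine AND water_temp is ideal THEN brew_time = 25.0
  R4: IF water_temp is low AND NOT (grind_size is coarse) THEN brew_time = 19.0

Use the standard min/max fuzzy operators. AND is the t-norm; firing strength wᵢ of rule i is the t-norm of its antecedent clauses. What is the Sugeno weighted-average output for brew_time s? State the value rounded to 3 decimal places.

R1 (z=4.3): high=0.41, fine=0.88; AND[min(a, b)] → w = 0.41
R2 (z=20.0): ideal=0.75, coarse=0.93; AND[min(a, b)] → w = 0.75
R3 (z=25.0): fine=0.88, ideal=0.75; AND[min(a, b)] → w = 0.75
R4 (z=19.0): low=0.73, ¬coarse=1−0.93=0.07; AND[min(a, b)] → w = 0.07
Weighted average = (0.41·4.3 + 0.75·20.0 + 0.75·25.0 + 0.07·19.0) / (0.41 + 0.75 + 0.75 + 0.07)
  = 36.8430 / 1.9800 = 18.608

18.608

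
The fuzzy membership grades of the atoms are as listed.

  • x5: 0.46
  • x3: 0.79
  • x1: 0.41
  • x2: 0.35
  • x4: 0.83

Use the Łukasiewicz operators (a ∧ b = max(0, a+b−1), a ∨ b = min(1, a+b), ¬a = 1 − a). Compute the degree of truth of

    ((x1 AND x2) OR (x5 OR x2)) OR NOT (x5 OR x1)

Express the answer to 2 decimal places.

x1 AND x2 = max(0, a+b−1) on (0.41, 0.35) = 0.00
x5 OR x2 = min(1, a+b) on (0.46, 0.35) = 0.81
(x1 AND x2) OR (x5 OR x2) = min(1, a+b) on (0.00, 0.81) = 0.81
x5 OR x1 = min(1, a+b) on (0.46, 0.41) = 0.87
NOT (x5 OR x1) = 1 − 0.87 = 0.13
((x1 AND x2) OR (x5 OR x2)) OR NOT (x5 OR x1) = min(1, a+b) on (0.81, 0.13) = 0.94

0.94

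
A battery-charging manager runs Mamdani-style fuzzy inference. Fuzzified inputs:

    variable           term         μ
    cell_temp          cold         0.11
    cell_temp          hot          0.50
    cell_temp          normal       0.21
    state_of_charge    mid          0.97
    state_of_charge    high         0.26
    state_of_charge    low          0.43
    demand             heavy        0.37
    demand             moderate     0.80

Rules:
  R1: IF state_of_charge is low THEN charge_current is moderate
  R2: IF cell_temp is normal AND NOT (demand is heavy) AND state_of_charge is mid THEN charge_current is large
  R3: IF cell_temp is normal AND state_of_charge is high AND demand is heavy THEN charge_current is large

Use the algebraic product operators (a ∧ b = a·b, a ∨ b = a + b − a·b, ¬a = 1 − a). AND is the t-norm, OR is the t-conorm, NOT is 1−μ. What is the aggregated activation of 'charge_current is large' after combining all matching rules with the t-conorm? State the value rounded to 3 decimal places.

0.146

R1: low=0.43 → w = 0.4300
R2: normal=0.21, ¬heavy=1−0.37=0.63, mid=0.97; AND[a·b] → w = 0.1283
R3: normal=0.21, high=0.26, heavy=0.37; AND[a·b] → w = 0.0202
Rules with consequent 'large': {R2, R3} → strengths 0.1283, 0.0202
Aggregate via t-conorm [a + b − a·b]: 0.1459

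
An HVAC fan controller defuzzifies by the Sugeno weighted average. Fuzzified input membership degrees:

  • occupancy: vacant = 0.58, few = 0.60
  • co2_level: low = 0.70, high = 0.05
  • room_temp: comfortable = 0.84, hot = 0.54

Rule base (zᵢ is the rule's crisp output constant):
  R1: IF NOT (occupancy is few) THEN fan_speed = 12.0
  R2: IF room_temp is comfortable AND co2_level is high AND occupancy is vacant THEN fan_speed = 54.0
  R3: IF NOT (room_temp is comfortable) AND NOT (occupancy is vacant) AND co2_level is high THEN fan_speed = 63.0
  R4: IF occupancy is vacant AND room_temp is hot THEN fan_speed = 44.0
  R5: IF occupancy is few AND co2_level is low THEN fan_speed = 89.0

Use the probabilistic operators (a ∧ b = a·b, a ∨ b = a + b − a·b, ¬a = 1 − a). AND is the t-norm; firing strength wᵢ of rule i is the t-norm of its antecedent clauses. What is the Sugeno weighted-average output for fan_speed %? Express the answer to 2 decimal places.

R1 (z=12.0): ¬few=1−0.60=0.40 → w = 0.4000
R2 (z=54.0): comfortable=0.84, high=0.05, vacant=0.58; AND[a·b] → w = 0.0244
R3 (z=63.0): ¬comfortable=1−0.84=0.16, ¬vacant=1−0.58=0.42, high=0.05; AND[a·b] → w = 0.0034
R4 (z=44.0): vacant=0.58, hot=0.54; AND[a·b] → w = 0.3132
R5 (z=89.0): few=0.60, low=0.70; AND[a·b] → w = 0.4200
Weighted average = (0.4000·12.0 + 0.0244·54.0 + 0.0034·63.0 + 0.3132·44.0 + 0.4200·89.0) / (0.4000 + 0.0244 + 0.0034 + 0.3132 + 0.4200)
  = 57.4879 / 1.1609 = 49.52

49.52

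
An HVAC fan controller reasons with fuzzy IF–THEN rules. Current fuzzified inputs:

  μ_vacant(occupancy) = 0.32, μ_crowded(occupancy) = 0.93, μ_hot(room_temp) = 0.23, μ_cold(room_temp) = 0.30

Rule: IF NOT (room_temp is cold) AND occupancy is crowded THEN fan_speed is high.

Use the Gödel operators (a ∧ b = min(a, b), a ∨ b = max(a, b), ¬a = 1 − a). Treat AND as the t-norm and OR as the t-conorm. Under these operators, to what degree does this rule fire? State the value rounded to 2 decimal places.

firing strength: ¬cold=1−0.30=0.70, crowded=0.93; AND[min(a, b)] → w = 0.70

0.70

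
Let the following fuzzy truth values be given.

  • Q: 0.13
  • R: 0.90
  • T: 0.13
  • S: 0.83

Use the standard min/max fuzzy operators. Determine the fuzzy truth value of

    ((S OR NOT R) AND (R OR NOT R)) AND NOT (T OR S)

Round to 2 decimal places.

0.17

NOT R = 1 − 0.90 = 0.10
S OR NOT R = max(a, b) on (0.83, 0.10) = 0.83
NOT R = 1 − 0.90 = 0.10
R OR NOT R = max(a, b) on (0.90, 0.10) = 0.90
(S OR NOT R) AND (R OR NOT R) = min(a, b) on (0.83, 0.90) = 0.83
T OR S = max(a, b) on (0.13, 0.83) = 0.83
NOT (T OR S) = 1 − 0.83 = 0.17
((S OR NOT R) AND (R OR NOT R)) AND NOT (T OR S) = min(a, b) on (0.83, 0.17) = 0.17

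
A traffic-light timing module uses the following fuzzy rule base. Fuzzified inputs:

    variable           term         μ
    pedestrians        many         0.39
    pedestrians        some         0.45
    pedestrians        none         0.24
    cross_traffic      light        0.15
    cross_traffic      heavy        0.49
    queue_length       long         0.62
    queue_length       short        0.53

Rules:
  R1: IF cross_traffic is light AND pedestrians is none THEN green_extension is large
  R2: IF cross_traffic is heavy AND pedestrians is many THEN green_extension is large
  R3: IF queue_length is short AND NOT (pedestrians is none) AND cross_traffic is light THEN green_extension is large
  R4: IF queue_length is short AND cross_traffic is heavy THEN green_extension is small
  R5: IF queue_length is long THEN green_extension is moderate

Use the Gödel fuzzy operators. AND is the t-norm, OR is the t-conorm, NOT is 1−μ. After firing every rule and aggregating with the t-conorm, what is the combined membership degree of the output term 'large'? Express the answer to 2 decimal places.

0.39

R1: light=0.15, none=0.24; AND[min(a, b)] → w = 0.15
R2: heavy=0.49, many=0.39; AND[min(a, b)] → w = 0.39
R3: short=0.53, ¬none=1−0.24=0.76, light=0.15; AND[min(a, b)] → w = 0.15
R4: short=0.53, heavy=0.49; AND[min(a, b)] → w = 0.49
R5: long=0.62 → w = 0.62
Rules with consequent 'large': {R1, R2, R3} → strengths 0.15, 0.39, 0.15
Aggregate via t-conorm [max(a, b)]: 0.39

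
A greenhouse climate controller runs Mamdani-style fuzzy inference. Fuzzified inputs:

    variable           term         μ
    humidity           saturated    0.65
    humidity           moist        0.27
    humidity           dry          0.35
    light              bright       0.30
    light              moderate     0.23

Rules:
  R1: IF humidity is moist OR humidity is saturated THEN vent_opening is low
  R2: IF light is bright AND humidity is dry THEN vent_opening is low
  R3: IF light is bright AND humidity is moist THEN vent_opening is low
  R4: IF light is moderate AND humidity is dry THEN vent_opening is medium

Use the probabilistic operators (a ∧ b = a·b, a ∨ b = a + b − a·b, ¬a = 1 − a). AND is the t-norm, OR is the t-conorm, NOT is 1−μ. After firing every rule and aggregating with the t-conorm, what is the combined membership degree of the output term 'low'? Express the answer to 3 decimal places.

0.790

R1: moist=0.27, saturated=0.65; OR[a + b − a·b] → w = 0.7445
R2: bright=0.30, dry=0.35; AND[a·b] → w = 0.1050
R3: bright=0.30, moist=0.27; AND[a·b] → w = 0.0810
R4: moderate=0.23, dry=0.35; AND[a·b] → w = 0.0805
Rules with consequent 'low': {R1, R2, R3} → strengths 0.7445, 0.1050, 0.0810
Aggregate via t-conorm [a + b − a·b]: 0.7898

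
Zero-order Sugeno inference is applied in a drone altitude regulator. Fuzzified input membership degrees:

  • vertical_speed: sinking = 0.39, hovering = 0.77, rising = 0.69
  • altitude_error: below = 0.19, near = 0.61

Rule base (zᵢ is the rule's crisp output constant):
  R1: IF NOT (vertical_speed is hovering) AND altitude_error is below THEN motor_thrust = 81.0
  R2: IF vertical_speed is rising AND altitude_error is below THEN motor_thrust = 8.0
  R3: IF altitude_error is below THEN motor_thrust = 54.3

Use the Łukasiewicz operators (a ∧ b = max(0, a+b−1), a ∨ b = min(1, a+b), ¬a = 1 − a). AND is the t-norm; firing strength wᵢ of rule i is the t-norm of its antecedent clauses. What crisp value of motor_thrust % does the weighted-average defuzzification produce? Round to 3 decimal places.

R1 (z=81.0): ¬hovering=1−0.77=0.23, below=0.19; AND[max(0, a+b−1)] → w = 0.00
R2 (z=8.0): rising=0.69, below=0.19; AND[max(0, a+b−1)] → w = 0.00
R3 (z=54.3): below=0.19 → w = 0.19
Weighted average = (0.00·81.0 + 0.00·8.0 + 0.19·54.3) / (0.00 + 0.00 + 0.19)
  = 10.3170 / 0.1900 = 54.300

54.300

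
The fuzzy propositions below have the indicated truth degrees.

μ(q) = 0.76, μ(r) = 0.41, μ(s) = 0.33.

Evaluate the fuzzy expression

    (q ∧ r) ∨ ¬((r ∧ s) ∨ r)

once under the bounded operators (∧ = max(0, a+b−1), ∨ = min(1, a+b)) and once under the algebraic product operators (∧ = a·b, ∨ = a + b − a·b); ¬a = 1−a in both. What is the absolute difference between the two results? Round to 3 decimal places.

Under bounded:
  q ∧ r = max(0, a+b−1) on (0.76, 0.41) = 0.17
  r ∧ s = max(0, a+b−1) on (0.41, 0.33) = 0.00
  (r ∧ s) ∨ r = min(1, a+b) on (0.00, 0.41) = 0.41
  ¬((r ∧ s) ∨ r) = 1 − 0.41 = 0.59
  (q ∧ r) ∨ ¬((r ∧ s) ∨ r) = min(1, a+b) on (0.17, 0.59) = 0.76
  → value = 0.7600
Under algebraic product:
  q ∧ r = a·b on (0.7600, 0.4100) = 0.3116
  r ∧ s = a·b on (0.4100, 0.3300) = 0.1353
  (r ∧ s) ∨ r = a + b − a·b on (0.1353, 0.4100) = 0.4898
  ¬((r ∧ s) ∨ r) = 1 − 0.4898 = 0.5102
  (q ∧ r) ∨ ¬((r ∧ s) ∨ r) = a + b − a·b on (0.3116, 0.5102) = 0.6628
  → value = 0.6628
|0.7600 − 0.6628| = 0.097

0.097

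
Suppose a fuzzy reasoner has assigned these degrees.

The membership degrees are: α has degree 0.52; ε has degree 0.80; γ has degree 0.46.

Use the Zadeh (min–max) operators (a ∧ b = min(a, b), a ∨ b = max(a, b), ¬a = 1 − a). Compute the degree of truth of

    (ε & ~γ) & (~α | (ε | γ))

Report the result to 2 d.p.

~γ = 1 − 0.46 = 0.54
ε & ~γ = min(a, b) on (0.80, 0.54) = 0.54
~α = 1 − 0.52 = 0.48
ε | γ = max(a, b) on (0.80, 0.46) = 0.80
~α | (ε | γ) = max(a, b) on (0.48, 0.80) = 0.80
(ε & ~γ) & (~α | (ε | γ)) = min(a, b) on (0.54, 0.80) = 0.54

0.54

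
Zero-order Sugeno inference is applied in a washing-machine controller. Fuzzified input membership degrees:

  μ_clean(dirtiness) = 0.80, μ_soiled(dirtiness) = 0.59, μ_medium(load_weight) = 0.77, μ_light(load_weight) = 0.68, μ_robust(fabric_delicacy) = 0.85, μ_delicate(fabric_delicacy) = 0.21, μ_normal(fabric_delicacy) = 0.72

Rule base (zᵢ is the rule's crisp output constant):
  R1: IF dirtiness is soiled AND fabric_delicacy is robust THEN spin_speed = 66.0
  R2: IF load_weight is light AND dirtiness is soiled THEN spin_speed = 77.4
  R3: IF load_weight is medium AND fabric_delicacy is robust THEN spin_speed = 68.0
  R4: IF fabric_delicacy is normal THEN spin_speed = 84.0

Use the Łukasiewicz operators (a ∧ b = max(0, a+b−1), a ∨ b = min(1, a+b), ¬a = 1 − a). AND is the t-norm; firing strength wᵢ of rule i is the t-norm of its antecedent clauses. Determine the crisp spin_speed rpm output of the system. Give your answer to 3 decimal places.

74.428

R1 (z=66.0): soiled=0.59, robust=0.85; AND[max(0, a+b−1)] → w = 0.44
R2 (z=77.4): light=0.68, soiled=0.59; AND[max(0, a+b−1)] → w = 0.27
R3 (z=68.0): medium=0.77, robust=0.85; AND[max(0, a+b−1)] → w = 0.62
R4 (z=84.0): normal=0.72 → w = 0.72
Weighted average = (0.44·66.0 + 0.27·77.4 + 0.62·68.0 + 0.72·84.0) / (0.44 + 0.27 + 0.62 + 0.72)
  = 152.5780 / 2.0500 = 74.428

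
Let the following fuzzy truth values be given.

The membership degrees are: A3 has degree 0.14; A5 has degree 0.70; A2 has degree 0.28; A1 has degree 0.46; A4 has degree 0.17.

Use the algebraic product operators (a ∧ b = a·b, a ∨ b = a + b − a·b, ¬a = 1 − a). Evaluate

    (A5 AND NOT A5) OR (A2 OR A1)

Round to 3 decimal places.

NOT A5 = 1 − 0.7000 = 0.3000
A5 AND NOT A5 = a·b on (0.7000, 0.3000) = 0.2100
A2 OR A1 = a + b − a·b on (0.2800, 0.4600) = 0.6112
(A5 AND NOT A5) OR (A2 OR A1) = a + b − a·b on (0.2100, 0.6112) = 0.6928

0.693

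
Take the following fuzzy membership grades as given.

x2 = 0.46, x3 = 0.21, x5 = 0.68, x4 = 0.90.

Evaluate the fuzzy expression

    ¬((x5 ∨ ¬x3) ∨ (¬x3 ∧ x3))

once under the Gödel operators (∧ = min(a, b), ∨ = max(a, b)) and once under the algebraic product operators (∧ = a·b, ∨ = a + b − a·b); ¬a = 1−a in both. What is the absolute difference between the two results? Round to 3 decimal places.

Under Gödel:
  ¬x3 = 1 − 0.21 = 0.79
  x5 ∨ ¬x3 = max(a, b) on (0.68, 0.79) = 0.79
  ¬x3 = 1 − 0.21 = 0.79
  ¬x3 ∧ x3 = min(a, b) on (0.79, 0.21) = 0.21
  (x5 ∨ ¬x3) ∨ (¬x3 ∧ x3) = max(a, b) on (0.79, 0.21) = 0.79
  ¬((x5 ∨ ¬x3) ∨ (¬x3 ∧ x3)) = 1 − 0.79 = 0.21
  → value = 0.2100
Under algebraic product:
  ¬x3 = 1 − 0.2100 = 0.7900
  x5 ∨ ¬x3 = a + b − a·b on (0.6800, 0.7900) = 0.9328
  ¬x3 = 1 − 0.2100 = 0.7900
  ¬x3 ∧ x3 = a·b on (0.7900, 0.2100) = 0.1659
  (x5 ∨ ¬x3) ∨ (¬x3 ∧ x3) = a + b − a·b on (0.9328, 0.1659) = 0.9439
  ¬((x5 ∨ ¬x3) ∨ (¬x3 ∧ x3)) = 1 − 0.9439 = 0.0561
  → value = 0.0561
|0.2100 − 0.0561| = 0.154

0.154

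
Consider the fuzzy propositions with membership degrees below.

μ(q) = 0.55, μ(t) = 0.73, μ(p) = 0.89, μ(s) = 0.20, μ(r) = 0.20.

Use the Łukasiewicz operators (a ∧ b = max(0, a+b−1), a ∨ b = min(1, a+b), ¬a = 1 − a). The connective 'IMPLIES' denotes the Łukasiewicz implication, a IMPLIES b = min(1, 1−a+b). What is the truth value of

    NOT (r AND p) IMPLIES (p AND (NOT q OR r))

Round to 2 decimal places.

r AND p = max(0, a+b−1) on (0.20, 0.89) = 0.09
NOT (r AND p) = 1 − 0.09 = 0.91
NOT q = 1 − 0.55 = 0.45
NOT q OR r = min(1, a+b) on (0.45, 0.20) = 0.65
p AND (NOT q OR r) = max(0, a+b−1) on (0.89, 0.65) = 0.54
NOT (r AND p) IMPLIES (p AND (NOT q OR r))  [Łukasiewicz: min(1, 1−a+b)] with a=0.91, b=0.54 → 0.63

0.63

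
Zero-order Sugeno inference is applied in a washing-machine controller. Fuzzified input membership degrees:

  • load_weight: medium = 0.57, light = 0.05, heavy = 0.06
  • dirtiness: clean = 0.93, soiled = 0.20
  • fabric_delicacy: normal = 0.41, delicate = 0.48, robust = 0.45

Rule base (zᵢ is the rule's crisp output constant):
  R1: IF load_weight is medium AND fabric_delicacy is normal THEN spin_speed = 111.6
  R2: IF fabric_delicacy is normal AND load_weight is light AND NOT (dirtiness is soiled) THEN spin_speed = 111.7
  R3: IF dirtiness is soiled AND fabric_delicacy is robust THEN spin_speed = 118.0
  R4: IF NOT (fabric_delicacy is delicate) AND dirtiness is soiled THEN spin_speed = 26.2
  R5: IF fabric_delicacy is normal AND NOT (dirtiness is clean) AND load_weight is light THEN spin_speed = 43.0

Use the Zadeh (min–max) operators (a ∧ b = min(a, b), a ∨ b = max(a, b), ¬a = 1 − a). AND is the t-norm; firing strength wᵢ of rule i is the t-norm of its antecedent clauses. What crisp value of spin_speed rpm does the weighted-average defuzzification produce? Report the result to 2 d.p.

90.47

R1 (z=111.6): medium=0.57, normal=0.41; AND[min(a, b)] → w = 0.41
R2 (z=111.7): normal=0.41, light=0.05, ¬soiled=1−0.20=0.80; AND[min(a, b)] → w = 0.05
R3 (z=118.0): soiled=0.20, robust=0.45; AND[min(a, b)] → w = 0.20
R4 (z=26.2): ¬delicate=1−0.48=0.52, soiled=0.20; AND[min(a, b)] → w = 0.20
R5 (z=43.0): normal=0.41, ¬clean=1−0.93=0.07, light=0.05; AND[min(a, b)] → w = 0.05
Weighted average = (0.41·111.6 + 0.05·111.7 + 0.20·118.0 + 0.20·26.2 + 0.05·43.0) / (0.41 + 0.05 + 0.20 + 0.20 + 0.05)
  = 82.3310 / 0.9100 = 90.47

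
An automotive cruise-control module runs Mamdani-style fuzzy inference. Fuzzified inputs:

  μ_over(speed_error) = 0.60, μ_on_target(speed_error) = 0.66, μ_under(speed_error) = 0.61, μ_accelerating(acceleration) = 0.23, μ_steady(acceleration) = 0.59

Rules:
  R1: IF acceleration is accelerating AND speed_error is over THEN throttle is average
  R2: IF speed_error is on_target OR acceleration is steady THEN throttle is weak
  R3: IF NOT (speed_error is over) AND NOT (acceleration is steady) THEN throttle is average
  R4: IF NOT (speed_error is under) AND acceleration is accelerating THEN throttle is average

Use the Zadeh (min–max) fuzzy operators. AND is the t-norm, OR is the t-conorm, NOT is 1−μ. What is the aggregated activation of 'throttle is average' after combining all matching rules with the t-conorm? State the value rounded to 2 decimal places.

0.40

R1: accelerating=0.23, over=0.60; AND[min(a, b)] → w = 0.23
R2: on_target=0.66, steady=0.59; OR[max(a, b)] → w = 0.66
R3: ¬over=1−0.60=0.40, ¬steady=1−0.59=0.41; AND[min(a, b)] → w = 0.40
R4: ¬under=1−0.61=0.39, accelerating=0.23; AND[min(a, b)] → w = 0.23
Rules with consequent 'average': {R1, R3, R4} → strengths 0.23, 0.40, 0.23
Aggregate via t-conorm [max(a, b)]: 0.40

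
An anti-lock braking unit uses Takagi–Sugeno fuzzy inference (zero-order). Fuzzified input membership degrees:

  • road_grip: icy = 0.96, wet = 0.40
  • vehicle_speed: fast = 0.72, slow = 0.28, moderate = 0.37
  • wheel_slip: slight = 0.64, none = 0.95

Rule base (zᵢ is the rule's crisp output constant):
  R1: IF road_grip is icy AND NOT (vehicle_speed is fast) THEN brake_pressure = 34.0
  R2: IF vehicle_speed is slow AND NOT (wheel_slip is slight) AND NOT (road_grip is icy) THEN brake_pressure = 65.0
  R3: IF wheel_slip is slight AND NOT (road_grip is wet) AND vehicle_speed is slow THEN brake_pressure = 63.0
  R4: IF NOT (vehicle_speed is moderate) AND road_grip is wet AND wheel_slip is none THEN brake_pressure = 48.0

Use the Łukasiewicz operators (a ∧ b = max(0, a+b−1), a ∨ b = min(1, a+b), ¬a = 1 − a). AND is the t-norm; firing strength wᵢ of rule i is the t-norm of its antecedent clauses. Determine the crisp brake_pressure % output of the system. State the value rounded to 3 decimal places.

R1 (z=34.0): icy=0.96, ¬fast=1−0.72=0.28; AND[max(0, a+b−1)] → w = 0.24
R2 (z=65.0): slow=0.28, ¬slight=1−0.64=0.36, ¬icy=1−0.96=0.04; AND[max(0, a+b−1)] → w = 0.00
R3 (z=63.0): slight=0.64, ¬wet=1−0.40=0.60, slow=0.28; AND[max(0, a+b−1)] → w = 0.00
R4 (z=48.0): ¬moderate=1−0.37=0.63, wet=0.40, none=0.95; AND[max(0, a+b−1)] → w = 0.00
Weighted average = (0.24·34.0 + 0.00·65.0 + 0.00·63.0 + 0.00·48.0) / (0.24 + 0.00 + 0.00 + 0.00)
  = 8.1600 / 0.2400 = 34.000

34.000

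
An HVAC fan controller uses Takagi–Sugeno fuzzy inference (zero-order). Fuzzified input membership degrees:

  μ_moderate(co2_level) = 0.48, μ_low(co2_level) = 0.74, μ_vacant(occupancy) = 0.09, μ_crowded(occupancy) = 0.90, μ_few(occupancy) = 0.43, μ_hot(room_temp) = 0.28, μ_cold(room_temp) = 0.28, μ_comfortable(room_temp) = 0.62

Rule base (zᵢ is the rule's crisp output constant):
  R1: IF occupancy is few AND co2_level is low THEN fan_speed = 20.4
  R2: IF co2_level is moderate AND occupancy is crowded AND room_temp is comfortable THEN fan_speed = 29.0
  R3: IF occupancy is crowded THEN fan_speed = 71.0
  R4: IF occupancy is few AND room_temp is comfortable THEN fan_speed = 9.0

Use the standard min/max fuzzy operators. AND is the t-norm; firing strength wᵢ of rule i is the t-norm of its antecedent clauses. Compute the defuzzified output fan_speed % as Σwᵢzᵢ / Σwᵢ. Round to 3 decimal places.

R1 (z=20.4): few=0.43, low=0.74; AND[min(a, b)] → w = 0.43
R2 (z=29.0): moderate=0.48, crowded=0.90, comfortable=0.62; AND[min(a, b)] → w = 0.48
R3 (z=71.0): crowded=0.90 → w = 0.90
R4 (z=9.0): few=0.43, comfortable=0.62; AND[min(a, b)] → w = 0.43
Weighted average = (0.43·20.4 + 0.48·29.0 + 0.90·71.0 + 0.43·9.0) / (0.43 + 0.48 + 0.90 + 0.43)
  = 90.4620 / 2.2400 = 40.385

40.385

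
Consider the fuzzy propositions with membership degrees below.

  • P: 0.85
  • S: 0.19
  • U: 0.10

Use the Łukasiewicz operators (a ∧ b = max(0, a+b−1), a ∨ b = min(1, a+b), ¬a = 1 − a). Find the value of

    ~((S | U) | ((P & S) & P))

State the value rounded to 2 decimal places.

0.71

S | U = min(1, a+b) on (0.19, 0.10) = 0.29
P & S = max(0, a+b−1) on (0.85, 0.19) = 0.04
(P & S) & P = max(0, a+b−1) on (0.04, 0.85) = 0.00
(S | U) | ((P & S) & P) = min(1, a+b) on (0.29, 0.00) = 0.29
~((S | U) | ((P & S) & P)) = 1 − 0.29 = 0.71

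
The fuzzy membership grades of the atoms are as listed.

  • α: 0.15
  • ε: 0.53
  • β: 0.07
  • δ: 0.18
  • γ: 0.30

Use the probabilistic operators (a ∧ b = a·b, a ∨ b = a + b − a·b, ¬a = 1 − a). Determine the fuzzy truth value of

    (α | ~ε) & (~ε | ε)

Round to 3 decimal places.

~ε = 1 − 0.5300 = 0.4700
α | ~ε = a + b − a·b on (0.1500, 0.4700) = 0.5495
~ε = 1 − 0.5300 = 0.4700
~ε | ε = a + b − a·b on (0.4700, 0.5300) = 0.7509
(α | ~ε) & (~ε | ε) = a·b on (0.5495, 0.7509) = 0.4126

0.413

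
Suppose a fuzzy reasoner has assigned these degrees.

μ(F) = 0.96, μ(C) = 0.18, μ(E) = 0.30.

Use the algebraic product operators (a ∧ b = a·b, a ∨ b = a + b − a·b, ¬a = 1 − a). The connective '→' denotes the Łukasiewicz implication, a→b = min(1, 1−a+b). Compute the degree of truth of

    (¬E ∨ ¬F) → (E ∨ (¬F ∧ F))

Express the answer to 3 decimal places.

¬E = 1 − 0.3000 = 0.7000
¬F = 1 − 0.9600 = 0.0400
¬E ∨ ¬F = a + b − a·b on (0.7000, 0.0400) = 0.7120
¬F = 1 − 0.9600 = 0.0400
¬F ∧ F = a·b on (0.0400, 0.9600) = 0.0384
E ∨ (¬F ∧ F) = a + b − a·b on (0.3000, 0.0384) = 0.3269
(¬E ∨ ¬F) → (E ∨ (¬F ∧ F))  [Łukasiewicz: min(1, 1−a+b)] with a=0.7120, b=0.3269 → 0.6149

0.615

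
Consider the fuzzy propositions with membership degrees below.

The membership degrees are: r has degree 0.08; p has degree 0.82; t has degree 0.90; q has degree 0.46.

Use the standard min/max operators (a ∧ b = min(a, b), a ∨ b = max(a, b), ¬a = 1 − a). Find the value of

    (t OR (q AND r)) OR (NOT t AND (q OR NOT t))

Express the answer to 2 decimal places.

q AND r = min(a, b) on (0.46, 0.08) = 0.08
t OR (q AND r) = max(a, b) on (0.90, 0.08) = 0.90
NOT t = 1 − 0.90 = 0.10
NOT t = 1 − 0.90 = 0.10
q OR NOT t = max(a, b) on (0.46, 0.10) = 0.46
NOT t AND (q OR NOT t) = min(a, b) on (0.10, 0.46) = 0.10
(t OR (q AND r)) OR (NOT t AND (q OR NOT t)) = max(a, b) on (0.90, 0.10) = 0.90

0.90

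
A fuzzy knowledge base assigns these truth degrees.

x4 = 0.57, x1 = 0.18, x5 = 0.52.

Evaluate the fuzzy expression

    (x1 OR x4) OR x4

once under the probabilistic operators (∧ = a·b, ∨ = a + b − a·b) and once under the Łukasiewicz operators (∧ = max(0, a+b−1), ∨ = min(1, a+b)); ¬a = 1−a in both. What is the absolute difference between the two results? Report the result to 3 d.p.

Under probabilistic:
  x1 OR x4 = a + b − a·b on (0.1800, 0.5700) = 0.6474
  (x1 OR x4) OR x4 = a + b − a·b on (0.6474, 0.5700) = 0.8484
  → value = 0.8484
Under Łukasiewicz:
  x1 OR x4 = min(1, a+b) on (0.18, 0.57) = 0.75
  (x1 OR x4) OR x4 = min(1, a+b) on (0.75, 0.57) = 1.00
  → value = 1.0000
|0.8484 − 1.0000| = 0.152

0.152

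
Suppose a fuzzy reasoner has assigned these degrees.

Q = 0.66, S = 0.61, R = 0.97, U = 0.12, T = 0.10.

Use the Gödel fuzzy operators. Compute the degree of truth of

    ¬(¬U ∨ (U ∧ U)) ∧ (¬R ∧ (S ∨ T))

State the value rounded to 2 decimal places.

0.03

¬U = 1 − 0.12 = 0.88
U ∧ U = min(a, b) on (0.12, 0.12) = 0.12
¬U ∨ (U ∧ U) = max(a, b) on (0.88, 0.12) = 0.88
¬(¬U ∨ (U ∧ U)) = 1 − 0.88 = 0.12
¬R = 1 − 0.97 = 0.03
S ∨ T = max(a, b) on (0.61, 0.10) = 0.61
¬R ∧ (S ∨ T) = min(a, b) on (0.03, 0.61) = 0.03
¬(¬U ∨ (U ∧ U)) ∧ (¬R ∧ (S ∨ T)) = min(a, b) on (0.12, 0.03) = 0.03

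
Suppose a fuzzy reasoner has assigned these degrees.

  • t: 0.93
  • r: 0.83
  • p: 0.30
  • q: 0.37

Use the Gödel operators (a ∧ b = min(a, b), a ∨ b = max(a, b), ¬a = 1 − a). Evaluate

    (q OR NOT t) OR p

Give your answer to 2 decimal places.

0.37

NOT t = 1 − 0.93 = 0.07
q OR NOT t = max(a, b) on (0.37, 0.07) = 0.37
(q OR NOT t) OR p = max(a, b) on (0.37, 0.30) = 0.37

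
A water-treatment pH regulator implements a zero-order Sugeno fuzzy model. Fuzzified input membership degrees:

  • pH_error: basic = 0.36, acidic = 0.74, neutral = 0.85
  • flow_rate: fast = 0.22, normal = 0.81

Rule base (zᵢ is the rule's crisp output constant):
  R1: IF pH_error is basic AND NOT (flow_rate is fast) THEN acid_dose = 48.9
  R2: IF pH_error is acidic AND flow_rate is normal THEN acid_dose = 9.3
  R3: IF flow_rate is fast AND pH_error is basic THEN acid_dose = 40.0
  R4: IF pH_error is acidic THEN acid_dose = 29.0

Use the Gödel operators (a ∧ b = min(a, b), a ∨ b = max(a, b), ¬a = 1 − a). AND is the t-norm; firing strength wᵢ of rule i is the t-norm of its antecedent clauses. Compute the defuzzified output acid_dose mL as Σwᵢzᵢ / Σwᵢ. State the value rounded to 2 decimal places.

R1 (z=48.9): basic=0.36, ¬fast=1−0.22=0.78; AND[min(a, b)] → w = 0.36
R2 (z=9.3): acidic=0.74, normal=0.81; AND[min(a, b)] → w = 0.74
R3 (z=40.0): fast=0.22, basic=0.36; AND[min(a, b)] → w = 0.22
R4 (z=29.0): acidic=0.74 → w = 0.74
Weighted average = (0.36·48.9 + 0.74·9.3 + 0.22·40.0 + 0.74·29.0) / (0.36 + 0.74 + 0.22 + 0.74)
  = 54.7460 / 2.0600 = 26.58

26.58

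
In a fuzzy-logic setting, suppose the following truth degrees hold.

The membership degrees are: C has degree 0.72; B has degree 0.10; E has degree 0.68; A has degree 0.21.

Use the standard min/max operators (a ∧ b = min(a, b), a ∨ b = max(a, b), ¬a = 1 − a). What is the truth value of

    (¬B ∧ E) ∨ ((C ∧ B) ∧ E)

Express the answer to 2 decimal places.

¬B = 1 − 0.10 = 0.90
¬B ∧ E = min(a, b) on (0.90, 0.68) = 0.68
C ∧ B = min(a, b) on (0.72, 0.10) = 0.10
(C ∧ B) ∧ E = min(a, b) on (0.10, 0.68) = 0.10
(¬B ∧ E) ∨ ((C ∧ B) ∧ E) = max(a, b) on (0.68, 0.10) = 0.68

0.68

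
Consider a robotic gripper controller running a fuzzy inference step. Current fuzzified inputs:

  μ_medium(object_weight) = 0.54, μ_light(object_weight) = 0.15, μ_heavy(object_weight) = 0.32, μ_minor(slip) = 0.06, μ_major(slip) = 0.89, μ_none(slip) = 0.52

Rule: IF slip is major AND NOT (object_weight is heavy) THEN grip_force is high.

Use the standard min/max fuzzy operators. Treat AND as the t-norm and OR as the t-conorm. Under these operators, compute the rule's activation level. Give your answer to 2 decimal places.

firing strength: major=0.89, ¬heavy=1−0.32=0.68; AND[min(a, b)] → w = 0.68

0.68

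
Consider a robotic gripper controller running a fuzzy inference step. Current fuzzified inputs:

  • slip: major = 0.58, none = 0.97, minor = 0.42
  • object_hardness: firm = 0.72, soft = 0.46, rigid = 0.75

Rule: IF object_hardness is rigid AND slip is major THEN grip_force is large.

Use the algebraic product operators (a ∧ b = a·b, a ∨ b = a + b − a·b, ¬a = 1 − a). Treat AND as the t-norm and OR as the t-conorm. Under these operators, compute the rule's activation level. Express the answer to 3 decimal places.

0.435

firing strength: rigid=0.75, major=0.58; AND[a·b] → w = 0.4350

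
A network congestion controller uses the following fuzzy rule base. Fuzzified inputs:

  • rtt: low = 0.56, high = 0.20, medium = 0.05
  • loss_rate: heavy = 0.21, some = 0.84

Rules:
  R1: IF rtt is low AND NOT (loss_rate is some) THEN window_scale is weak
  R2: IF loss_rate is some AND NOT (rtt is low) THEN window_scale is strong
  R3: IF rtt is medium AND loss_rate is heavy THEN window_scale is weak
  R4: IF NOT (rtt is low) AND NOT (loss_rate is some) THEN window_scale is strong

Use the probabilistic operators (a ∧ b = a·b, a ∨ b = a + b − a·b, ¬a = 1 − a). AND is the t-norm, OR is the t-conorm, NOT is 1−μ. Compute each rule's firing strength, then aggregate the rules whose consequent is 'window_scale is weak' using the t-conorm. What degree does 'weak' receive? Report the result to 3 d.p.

R1: low=0.56, ¬some=1−0.84=0.16; AND[a·b] → w = 0.0896
R2: some=0.84, ¬low=1−0.56=0.44; AND[a·b] → w = 0.3696
R3: medium=0.05, heavy=0.21; AND[a·b] → w = 0.0105
R4: ¬low=1−0.56=0.44, ¬some=1−0.84=0.16; AND[a·b] → w = 0.0704
Rules with consequent 'weak': {R1, R3} → strengths 0.0896, 0.0105
Aggregate via t-conorm [a + b − a·b]: 0.0992

0.099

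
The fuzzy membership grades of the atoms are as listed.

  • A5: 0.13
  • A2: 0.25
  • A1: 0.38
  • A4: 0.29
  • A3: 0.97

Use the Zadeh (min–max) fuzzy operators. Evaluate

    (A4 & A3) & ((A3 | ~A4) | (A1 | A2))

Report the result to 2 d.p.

0.29

A4 & A3 = min(a, b) on (0.29, 0.97) = 0.29
~A4 = 1 − 0.29 = 0.71
A3 | ~A4 = max(a, b) on (0.97, 0.71) = 0.97
A1 | A2 = max(a, b) on (0.38, 0.25) = 0.38
(A3 | ~A4) | (A1 | A2) = max(a, b) on (0.97, 0.38) = 0.97
(A4 & A3) & ((A3 | ~A4) | (A1 | A2)) = min(a, b) on (0.29, 0.97) = 0.29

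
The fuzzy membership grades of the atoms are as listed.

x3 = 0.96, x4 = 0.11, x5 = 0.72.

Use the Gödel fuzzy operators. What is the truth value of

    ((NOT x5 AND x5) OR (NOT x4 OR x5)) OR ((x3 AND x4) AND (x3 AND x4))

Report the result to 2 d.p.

NOT x5 = 1 − 0.72 = 0.28
NOT x5 AND x5 = min(a, b) on (0.28, 0.72) = 0.28
NOT x4 = 1 − 0.11 = 0.89
NOT x4 OR x5 = max(a, b) on (0.89, 0.72) = 0.89
(NOT x5 AND x5) OR (NOT x4 OR x5) = max(a, b) on (0.28, 0.89) = 0.89
x3 AND x4 = min(a, b) on (0.96, 0.11) = 0.11
x3 AND x4 = min(a, b) on (0.96, 0.11) = 0.11
(x3 AND x4) AND (x3 AND x4) = min(a, b) on (0.11, 0.11) = 0.11
((NOT x5 AND x5) OR (NOT x4 OR x5)) OR ((x3 AND x4) AND (x3 AND x4)) = max(a, b) on (0.89, 0.11) = 0.89

0.89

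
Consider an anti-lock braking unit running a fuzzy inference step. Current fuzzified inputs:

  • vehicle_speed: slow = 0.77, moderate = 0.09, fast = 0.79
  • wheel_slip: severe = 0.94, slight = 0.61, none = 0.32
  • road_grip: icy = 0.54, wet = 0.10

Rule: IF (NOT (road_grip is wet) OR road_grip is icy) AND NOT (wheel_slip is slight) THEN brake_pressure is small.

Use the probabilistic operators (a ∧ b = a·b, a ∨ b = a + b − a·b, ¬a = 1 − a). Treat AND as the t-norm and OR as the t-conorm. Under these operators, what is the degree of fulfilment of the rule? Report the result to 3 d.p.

0.372

firing strength: (¬wet=1−0.10=0.90 OR icy=0.54) = 0.9540; AND[a·b] with ¬slight=1−0.61=0.39 → w = 0.3721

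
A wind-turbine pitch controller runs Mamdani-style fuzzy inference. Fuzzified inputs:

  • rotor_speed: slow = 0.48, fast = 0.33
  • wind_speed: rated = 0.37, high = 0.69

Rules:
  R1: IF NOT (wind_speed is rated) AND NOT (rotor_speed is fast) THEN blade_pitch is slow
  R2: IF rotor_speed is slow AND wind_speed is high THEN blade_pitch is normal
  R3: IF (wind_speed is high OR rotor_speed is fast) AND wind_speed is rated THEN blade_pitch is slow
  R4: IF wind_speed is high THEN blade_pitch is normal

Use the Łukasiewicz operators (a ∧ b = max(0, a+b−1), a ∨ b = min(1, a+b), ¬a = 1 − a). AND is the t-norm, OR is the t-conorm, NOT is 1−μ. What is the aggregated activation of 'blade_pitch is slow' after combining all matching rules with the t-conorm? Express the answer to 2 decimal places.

0.67

R1: ¬rated=1−0.37=0.63, ¬fast=1−0.33=0.67; AND[max(0, a+b−1)] → w = 0.30
R2: slow=0.48, high=0.69; AND[max(0, a+b−1)] → w = 0.17
R3: (high=0.69 OR fast=0.33) = 1.00; AND[max(0, a+b−1)] with rated=0.37 → w = 0.37
R4: high=0.69 → w = 0.69
Rules with consequent 'slow': {R1, R3} → strengths 0.30, 0.37
Aggregate via t-conorm [min(1, a+b)]: 0.67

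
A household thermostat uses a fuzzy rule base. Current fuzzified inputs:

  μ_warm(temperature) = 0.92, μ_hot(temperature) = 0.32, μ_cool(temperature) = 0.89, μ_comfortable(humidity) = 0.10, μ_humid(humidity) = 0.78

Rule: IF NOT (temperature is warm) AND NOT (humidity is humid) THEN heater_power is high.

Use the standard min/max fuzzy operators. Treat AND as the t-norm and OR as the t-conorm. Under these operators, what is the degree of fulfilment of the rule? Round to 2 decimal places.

0.08

firing strength: ¬warm=1−0.92=0.08, ¬humid=1−0.78=0.22; AND[min(a, b)] → w = 0.08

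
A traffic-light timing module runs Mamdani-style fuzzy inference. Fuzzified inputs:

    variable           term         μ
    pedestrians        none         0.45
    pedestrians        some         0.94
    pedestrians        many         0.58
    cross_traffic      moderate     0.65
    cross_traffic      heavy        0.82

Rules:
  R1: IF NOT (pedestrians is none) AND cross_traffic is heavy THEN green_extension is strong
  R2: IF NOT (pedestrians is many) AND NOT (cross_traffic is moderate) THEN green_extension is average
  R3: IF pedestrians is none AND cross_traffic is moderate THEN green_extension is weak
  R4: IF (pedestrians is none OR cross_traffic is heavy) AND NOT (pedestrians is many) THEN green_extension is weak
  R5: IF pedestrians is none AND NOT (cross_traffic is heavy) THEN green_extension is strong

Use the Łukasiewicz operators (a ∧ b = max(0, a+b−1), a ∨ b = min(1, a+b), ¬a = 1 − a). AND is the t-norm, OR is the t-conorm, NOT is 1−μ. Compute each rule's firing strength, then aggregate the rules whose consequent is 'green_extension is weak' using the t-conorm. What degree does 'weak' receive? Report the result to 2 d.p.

0.52

R1: ¬none=1−0.45=0.55, heavy=0.82; AND[max(0, a+b−1)] → w = 0.37
R2: ¬many=1−0.58=0.42, ¬moderate=1−0.65=0.35; AND[max(0, a+b−1)] → w = 0.00
R3: none=0.45, moderate=0.65; AND[max(0, a+b−1)] → w = 0.10
R4: (none=0.45 OR heavy=0.82) = 1.00; AND[max(0, a+b−1)] with ¬many=1−0.58=0.42 → w = 0.42
R5: none=0.45, ¬heavy=1−0.82=0.18; AND[max(0, a+b−1)] → w = 0.00
Rules with consequent 'weak': {R3, R4} → strengths 0.10, 0.42
Aggregate via t-conorm [min(1, a+b)]: 0.52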